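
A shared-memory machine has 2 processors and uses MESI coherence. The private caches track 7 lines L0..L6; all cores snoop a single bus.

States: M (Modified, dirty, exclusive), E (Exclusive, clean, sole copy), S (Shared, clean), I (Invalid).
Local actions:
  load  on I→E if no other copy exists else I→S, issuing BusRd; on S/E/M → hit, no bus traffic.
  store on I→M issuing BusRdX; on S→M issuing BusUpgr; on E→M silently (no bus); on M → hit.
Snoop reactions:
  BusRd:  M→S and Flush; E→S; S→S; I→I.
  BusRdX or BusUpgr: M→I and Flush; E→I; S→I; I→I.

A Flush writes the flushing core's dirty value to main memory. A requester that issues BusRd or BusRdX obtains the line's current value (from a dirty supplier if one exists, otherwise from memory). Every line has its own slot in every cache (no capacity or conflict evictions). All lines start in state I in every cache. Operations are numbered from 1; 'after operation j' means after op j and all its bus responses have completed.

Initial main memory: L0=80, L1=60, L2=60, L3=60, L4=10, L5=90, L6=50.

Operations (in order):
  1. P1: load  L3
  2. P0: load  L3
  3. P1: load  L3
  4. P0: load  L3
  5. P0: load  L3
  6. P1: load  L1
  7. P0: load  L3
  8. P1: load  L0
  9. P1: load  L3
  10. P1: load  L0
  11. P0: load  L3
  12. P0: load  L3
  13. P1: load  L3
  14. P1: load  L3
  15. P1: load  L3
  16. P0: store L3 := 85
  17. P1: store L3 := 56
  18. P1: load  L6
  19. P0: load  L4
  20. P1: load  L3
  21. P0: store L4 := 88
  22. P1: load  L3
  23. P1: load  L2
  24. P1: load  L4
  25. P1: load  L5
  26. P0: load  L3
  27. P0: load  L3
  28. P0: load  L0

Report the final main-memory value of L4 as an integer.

1. P1: load  L3  bus=[BusRd]  L3: P0=I P1=E  mem[L3]=60
2. P0: load  L3  bus=[BusRd]  L3: P0=S P1=S  mem[L3]=60
3. P1: load  L3  bus=[-]  L3: P0=S P1=S  mem[L3]=60
4. P0: load  L3  bus=[-]  L3: P0=S P1=S  mem[L3]=60
5. P0: load  L3  bus=[-]  L3: P0=S P1=S  mem[L3]=60
6. P1: load  L1  bus=[BusRd]  L1: P0=I P1=E  mem[L1]=60
7. P0: load  L3  bus=[-]  L3: P0=S P1=S  mem[L3]=60
8. P1: load  L0  bus=[BusRd]  L0: P0=I P1=E  mem[L0]=80
9. P1: load  L3  bus=[-]  L3: P0=S P1=S  mem[L3]=60
10. P1: load  L0  bus=[-]  L0: P0=I P1=E  mem[L0]=80
11. P0: load  L3  bus=[-]  L3: P0=S P1=S  mem[L3]=60
12. P0: load  L3  bus=[-]  L3: P0=S P1=S  mem[L3]=60
13. P1: load  L3  bus=[-]  L3: P0=S P1=S  mem[L3]=60
14. P1: load  L3  bus=[-]  L3: P0=S P1=S  mem[L3]=60
15. P1: load  L3  bus=[-]  L3: P0=S P1=S  mem[L3]=60
16. P0: store L3 := 85  bus=[BusUpgr]  L3: P0=M P1=I  mem[L3]=60
17. P1: store L3 := 56  bus=[BusRdX,Flush]  L3: P0=I P1=M  mem[L3]=85
18. P1: load  L6  bus=[BusRd]  L6: P0=I P1=E  mem[L6]=50
19. P0: load  L4  bus=[BusRd]  L4: P0=E P1=I  mem[L4]=10
20. P1: load  L3  bus=[-]  L3: P0=I P1=M  mem[L3]=85
21. P0: store L4 := 88  bus=[-]  L4: P0=M P1=I  mem[L4]=10
22. P1: load  L3  bus=[-]  L3: P0=I P1=M  mem[L3]=85
23. P1: load  L2  bus=[BusRd]  L2: P0=I P1=E  mem[L2]=60
24. P1: load  L4  bus=[BusRd,Flush]  L4: P0=S P1=S  mem[L4]=88
25. P1: load  L5  bus=[BusRd]  L5: P0=I P1=E  mem[L5]=90
26. P0: load  L3  bus=[BusRd,Flush]  L3: P0=S P1=S  mem[L3]=56
27. P0: load  L3  bus=[-]  L3: P0=S P1=S  mem[L3]=56
28. P0: load  L0  bus=[BusRd]  L0: P0=S P1=S  mem[L0]=80

memory[L4] = 88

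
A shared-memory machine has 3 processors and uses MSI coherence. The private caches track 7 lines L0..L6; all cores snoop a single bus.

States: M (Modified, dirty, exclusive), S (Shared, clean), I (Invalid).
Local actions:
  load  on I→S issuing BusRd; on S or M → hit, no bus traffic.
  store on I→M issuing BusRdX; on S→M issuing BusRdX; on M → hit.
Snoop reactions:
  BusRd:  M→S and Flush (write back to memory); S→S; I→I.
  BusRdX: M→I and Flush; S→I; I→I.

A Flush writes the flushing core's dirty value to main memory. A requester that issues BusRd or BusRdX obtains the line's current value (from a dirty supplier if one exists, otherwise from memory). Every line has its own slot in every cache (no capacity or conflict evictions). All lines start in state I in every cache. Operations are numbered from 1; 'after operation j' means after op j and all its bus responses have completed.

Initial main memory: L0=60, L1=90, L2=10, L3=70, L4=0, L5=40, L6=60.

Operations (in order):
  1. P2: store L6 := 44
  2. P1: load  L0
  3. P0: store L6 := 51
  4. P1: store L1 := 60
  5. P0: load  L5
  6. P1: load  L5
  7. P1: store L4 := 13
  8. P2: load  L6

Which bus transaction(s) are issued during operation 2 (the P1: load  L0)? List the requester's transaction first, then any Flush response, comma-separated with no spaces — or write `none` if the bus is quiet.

bus = BusRd

  op1 P2: store L6 := 44 → I/I/M on L6; bus BusRdX; mem=60
  op2 P1: load  L0 → I/S/I on L0; bus BusRd; mem=60
  op3 P0: store L6 := 51 → M/I/I on L6; bus BusRdX Flush; mem=44
  op4 P1: store L1 := 60 → I/M/I on L1; bus BusRdX; mem=90
  op5 P0: load  L5 → S/I/I on L5; bus BusRd; mem=40
  op6 P1: load  L5 → S/S/I on L5; bus BusRd; mem=40
  op7 P1: store L4 := 13 → I/M/I on L4; bus BusRdX; mem=0
  op8 P2: load  L6 → S/I/S on L6; bus BusRd Flush; mem=51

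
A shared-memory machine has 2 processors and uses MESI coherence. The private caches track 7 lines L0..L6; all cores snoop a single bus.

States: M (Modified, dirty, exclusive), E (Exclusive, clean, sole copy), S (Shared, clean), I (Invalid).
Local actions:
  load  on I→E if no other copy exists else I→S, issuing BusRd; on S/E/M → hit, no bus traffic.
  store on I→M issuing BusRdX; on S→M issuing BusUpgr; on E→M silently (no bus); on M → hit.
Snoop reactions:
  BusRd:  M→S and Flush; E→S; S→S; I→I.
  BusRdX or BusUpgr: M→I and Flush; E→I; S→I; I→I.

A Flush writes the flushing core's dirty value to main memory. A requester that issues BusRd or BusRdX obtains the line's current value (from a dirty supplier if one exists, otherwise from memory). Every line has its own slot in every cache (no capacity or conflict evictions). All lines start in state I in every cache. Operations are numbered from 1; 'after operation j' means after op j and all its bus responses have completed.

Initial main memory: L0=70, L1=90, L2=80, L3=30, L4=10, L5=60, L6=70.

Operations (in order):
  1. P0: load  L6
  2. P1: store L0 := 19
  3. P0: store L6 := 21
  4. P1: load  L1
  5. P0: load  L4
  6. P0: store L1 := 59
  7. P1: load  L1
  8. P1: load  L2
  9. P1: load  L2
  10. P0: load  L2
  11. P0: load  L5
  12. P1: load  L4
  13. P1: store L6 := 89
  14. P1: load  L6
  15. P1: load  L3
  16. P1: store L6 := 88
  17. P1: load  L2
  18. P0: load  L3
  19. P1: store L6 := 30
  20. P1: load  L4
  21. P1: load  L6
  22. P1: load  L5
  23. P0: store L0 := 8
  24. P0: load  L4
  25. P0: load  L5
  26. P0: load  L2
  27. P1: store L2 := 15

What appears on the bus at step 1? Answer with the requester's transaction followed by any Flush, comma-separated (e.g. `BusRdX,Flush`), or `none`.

bus = BusRd

[1] P0: load  L6 | P0:E(70), P1:I | bus: BusRd
[2] P1: store L0 := 19 | P0:I, P1:M(19) | bus: BusRdX
[3] P0: store L6 := 21 | P0:M(21), P1:I | bus: none
[4] P1: load  L1 | P0:I, P1:E(90) | bus: BusRd
[5] P0: load  L4 | P0:E(10), P1:I | bus: BusRd
[6] P0: store L1 := 59 | P0:M(59), P1:I | bus: BusRdX
[7] P1: load  L1 | P0:S(59), P1:S(59) | bus: BusRd,Flush
[8] P1: load  L2 | P0:I, P1:E(80) | bus: BusRd
[9] P1: load  L2 | P0:I, P1:E(80) | bus: none
[10] P0: load  L2 | P0:S(80), P1:S(80) | bus: BusRd
[11] P0: load  L5 | P0:E(60), P1:I | bus: BusRd
[12] P1: load  L4 | P0:S(10), P1:S(10) | bus: BusRd
[13] P1: store L6 := 89 | P0:I, P1:M(89) | bus: BusRdX,Flush
[14] P1: load  L6 | P0:I, P1:M(89) | bus: none
[15] P1: load  L3 | P0:I, P1:E(30) | bus: BusRd
[16] P1: store L6 := 88 | P0:I, P1:M(88) | bus: none
[17] P1: load  L2 | P0:S(80), P1:S(80) | bus: none
[18] P0: load  L3 | P0:S(30), P1:S(30) | bus: BusRd
[19] P1: store L6 := 30 | P0:I, P1:M(30) | bus: none
[20] P1: load  L4 | P0:S(10), P1:S(10) | bus: none
[21] P1: load  L6 | P0:I, P1:M(30) | bus: none
[22] P1: load  L5 | P0:S(60), P1:S(60) | bus: BusRd
[23] P0: store L0 := 8 | P0:M(8), P1:I | bus: BusRdX,Flush
[24] P0: load  L4 | P0:S(10), P1:S(10) | bus: none
[25] P0: load  L5 | P0:S(60), P1:S(60) | bus: none
[26] P0: load  L2 | P0:S(80), P1:S(80) | bus: none
[27] P1: store L2 := 15 | P0:I, P1:M(15) | bus: BusUpgr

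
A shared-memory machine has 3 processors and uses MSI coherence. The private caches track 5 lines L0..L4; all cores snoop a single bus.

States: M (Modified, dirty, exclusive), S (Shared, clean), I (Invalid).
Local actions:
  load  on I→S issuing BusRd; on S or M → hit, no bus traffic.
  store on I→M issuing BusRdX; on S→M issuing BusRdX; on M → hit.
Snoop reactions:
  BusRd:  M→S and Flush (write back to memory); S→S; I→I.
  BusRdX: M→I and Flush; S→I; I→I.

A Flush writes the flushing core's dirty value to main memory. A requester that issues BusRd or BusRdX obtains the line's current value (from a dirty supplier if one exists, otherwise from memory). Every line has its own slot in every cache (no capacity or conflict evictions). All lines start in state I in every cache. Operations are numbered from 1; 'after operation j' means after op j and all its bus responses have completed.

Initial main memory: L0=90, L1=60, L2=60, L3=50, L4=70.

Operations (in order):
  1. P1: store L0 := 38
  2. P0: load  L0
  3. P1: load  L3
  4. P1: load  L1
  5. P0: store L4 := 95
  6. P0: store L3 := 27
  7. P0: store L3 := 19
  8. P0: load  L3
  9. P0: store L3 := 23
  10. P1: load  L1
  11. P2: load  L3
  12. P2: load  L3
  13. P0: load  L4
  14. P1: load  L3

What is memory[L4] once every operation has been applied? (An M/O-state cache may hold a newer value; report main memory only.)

[1] P1: store L0 := 38 | P0:I, P1:M(38), P2:I | bus: BusRdX
[2] P0: load  L0 | P0:S(38), P1:S(38), P2:I | bus: BusRd,Flush
[3] P1: load  L3 | P0:I, P1:S(50), P2:I | bus: BusRd
[4] P1: load  L1 | P0:I, P1:S(60), P2:I | bus: BusRd
[5] P0: store L4 := 95 | P0:M(95), P1:I, P2:I | bus: BusRdX
[6] P0: store L3 := 27 | P0:M(27), P1:I, P2:I | bus: BusRdX
[7] P0: store L3 := 19 | P0:M(19), P1:I, P2:I | bus: none
[8] P0: load  L3 | P0:M(19), P1:I, P2:I | bus: none
[9] P0: store L3 := 23 | P0:M(23), P1:I, P2:I | bus: none
[10] P1: load  L1 | P0:I, P1:S(60), P2:I | bus: none
[11] P2: load  L3 | P0:S(23), P1:I, P2:S(23) | bus: BusRd,Flush
[12] P2: load  L3 | P0:S(23), P1:I, P2:S(23) | bus: none
[13] P0: load  L4 | P0:M(95), P1:I, P2:I | bus: none
[14] P1: load  L3 | P0:S(23), P1:S(23), P2:S(23) | bus: BusRd

memory[L4] = 70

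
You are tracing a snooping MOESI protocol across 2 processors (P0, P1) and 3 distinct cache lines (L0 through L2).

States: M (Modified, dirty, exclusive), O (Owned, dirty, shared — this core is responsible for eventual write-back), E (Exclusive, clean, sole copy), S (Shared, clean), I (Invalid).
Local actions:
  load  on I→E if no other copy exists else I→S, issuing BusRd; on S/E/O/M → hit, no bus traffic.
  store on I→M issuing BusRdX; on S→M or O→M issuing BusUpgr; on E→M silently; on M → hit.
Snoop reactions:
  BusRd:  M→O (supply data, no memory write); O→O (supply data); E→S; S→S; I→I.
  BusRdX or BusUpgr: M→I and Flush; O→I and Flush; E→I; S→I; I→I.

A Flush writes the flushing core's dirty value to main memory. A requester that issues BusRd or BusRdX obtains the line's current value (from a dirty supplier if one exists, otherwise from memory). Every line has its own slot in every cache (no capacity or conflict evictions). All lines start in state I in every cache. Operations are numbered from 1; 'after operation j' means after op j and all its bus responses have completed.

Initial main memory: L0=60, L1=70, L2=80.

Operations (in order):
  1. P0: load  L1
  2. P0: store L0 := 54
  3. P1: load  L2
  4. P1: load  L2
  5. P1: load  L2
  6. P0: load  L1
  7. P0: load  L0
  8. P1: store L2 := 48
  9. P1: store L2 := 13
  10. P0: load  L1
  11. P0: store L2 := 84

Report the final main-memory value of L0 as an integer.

memory[L0] = 60

[1] P0: load  L1 | P0:E(70), P1:I | bus: BusRd
[2] P0: store L0 := 54 | P0:M(54), P1:I | bus: BusRdX
[3] P1: load  L2 | P0:I, P1:E(80) | bus: BusRd
[4] P1: load  L2 | P0:I, P1:E(80) | bus: none
[5] P1: load  L2 | P0:I, P1:E(80) | bus: none
[6] P0: load  L1 | P0:E(70), P1:I | bus: none
[7] P0: load  L0 | P0:M(54), P1:I | bus: none
[8] P1: store L2 := 48 | P0:I, P1:M(48) | bus: none
[9] P1: store L2 := 13 | P0:I, P1:M(13) | bus: none
[10] P0: load  L1 | P0:E(70), P1:I | bus: none
[11] P0: store L2 := 84 | P0:M(84), P1:I | bus: BusRdX,Flush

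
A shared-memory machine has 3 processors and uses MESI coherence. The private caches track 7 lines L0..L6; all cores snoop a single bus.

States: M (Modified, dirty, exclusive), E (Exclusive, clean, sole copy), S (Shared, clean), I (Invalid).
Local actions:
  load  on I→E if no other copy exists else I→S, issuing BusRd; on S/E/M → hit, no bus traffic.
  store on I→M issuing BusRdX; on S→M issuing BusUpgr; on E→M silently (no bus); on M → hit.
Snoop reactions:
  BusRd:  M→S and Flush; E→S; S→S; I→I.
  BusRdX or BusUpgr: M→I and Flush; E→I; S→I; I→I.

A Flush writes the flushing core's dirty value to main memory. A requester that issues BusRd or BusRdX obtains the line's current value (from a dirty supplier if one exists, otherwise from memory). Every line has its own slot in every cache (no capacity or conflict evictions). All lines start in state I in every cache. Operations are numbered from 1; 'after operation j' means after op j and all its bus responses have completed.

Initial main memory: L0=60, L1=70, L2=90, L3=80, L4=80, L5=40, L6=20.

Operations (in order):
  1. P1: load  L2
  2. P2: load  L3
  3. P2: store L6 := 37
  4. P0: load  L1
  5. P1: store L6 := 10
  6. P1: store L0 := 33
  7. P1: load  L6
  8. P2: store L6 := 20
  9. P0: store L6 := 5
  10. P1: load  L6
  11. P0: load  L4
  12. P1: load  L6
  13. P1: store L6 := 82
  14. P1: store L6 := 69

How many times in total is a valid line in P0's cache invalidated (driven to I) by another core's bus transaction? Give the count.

[1] P1: load  L2 | P0:I, P1:E(90), P2:I | bus: BusRd
[2] P2: load  L3 | P0:I, P1:I, P2:E(80) | bus: BusRd
[3] P2: store L6 := 37 | P0:I, P1:I, P2:M(37) | bus: BusRdX
[4] P0: load  L1 | P0:E(70), P1:I, P2:I | bus: BusRd
[5] P1: store L6 := 10 | P0:I, P1:M(10), P2:I | bus: BusRdX,Flush
[6] P1: store L0 := 33 | P0:I, P1:M(33), P2:I | bus: BusRdX
[7] P1: load  L6 | P0:I, P1:M(10), P2:I | bus: none
[8] P2: store L6 := 20 | P0:I, P1:I, P2:M(20) | bus: BusRdX,Flush
[9] P0: store L6 := 5 | P0:M(5), P1:I, P2:I | bus: BusRdX,Flush
[10] P1: load  L6 | P0:S(5), P1:S(5), P2:I | bus: BusRd,Flush
[11] P0: load  L4 | P0:E(80), P1:I, P2:I | bus: BusRd
[12] P1: load  L6 | P0:S(5), P1:S(5), P2:I | bus: none
[13] P1: store L6 := 82 | P0:I, P1:M(82), P2:I | bus: BusUpgr
[14] P1: store L6 := 69 | P0:I, P1:M(69), P2:I | bus: none

invalidations = 1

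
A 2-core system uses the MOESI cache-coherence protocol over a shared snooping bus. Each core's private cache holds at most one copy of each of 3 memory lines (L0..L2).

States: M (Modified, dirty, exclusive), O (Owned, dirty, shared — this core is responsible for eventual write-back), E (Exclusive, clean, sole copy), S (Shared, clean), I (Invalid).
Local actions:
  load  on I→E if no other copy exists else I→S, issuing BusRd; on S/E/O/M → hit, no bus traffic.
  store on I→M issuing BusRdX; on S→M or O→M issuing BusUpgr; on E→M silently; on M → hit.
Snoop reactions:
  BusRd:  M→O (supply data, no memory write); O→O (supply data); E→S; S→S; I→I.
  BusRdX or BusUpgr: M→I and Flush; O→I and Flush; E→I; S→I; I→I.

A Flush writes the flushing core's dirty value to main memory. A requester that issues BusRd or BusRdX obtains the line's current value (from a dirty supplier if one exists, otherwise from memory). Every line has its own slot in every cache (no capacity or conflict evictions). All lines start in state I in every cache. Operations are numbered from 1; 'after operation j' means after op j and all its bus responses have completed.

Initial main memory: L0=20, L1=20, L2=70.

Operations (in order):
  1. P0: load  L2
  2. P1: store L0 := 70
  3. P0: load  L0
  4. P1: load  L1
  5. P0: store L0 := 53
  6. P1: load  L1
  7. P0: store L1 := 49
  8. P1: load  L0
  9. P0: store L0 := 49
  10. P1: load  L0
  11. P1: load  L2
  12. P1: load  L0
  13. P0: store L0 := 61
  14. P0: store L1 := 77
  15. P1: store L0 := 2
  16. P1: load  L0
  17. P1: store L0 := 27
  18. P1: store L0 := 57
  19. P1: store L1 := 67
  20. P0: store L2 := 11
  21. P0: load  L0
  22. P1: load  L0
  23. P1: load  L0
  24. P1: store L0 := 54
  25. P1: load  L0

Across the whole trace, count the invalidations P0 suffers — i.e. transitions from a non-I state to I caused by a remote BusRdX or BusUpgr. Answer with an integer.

  op1 P0: load  L2 → E/I on L2; bus BusRd; mem=70
  op2 P1: store L0 := 70 → I/M on L0; bus BusRdX; mem=20
  op3 P0: load  L0 → S/O on L0; bus BusRd; mem=20
  op4 P1: load  L1 → I/E on L1; bus BusRd; mem=20
  op5 P0: store L0 := 53 → M/I on L0; bus BusUpgr Flush; mem=70
  op6 P1: load  L1 → I/E on L1; bus (none); mem=20
  op7 P0: store L1 := 49 → M/I on L1; bus BusRdX; mem=20
  op8 P1: load  L0 → O/S on L0; bus BusRd; mem=70
  op9 P0: store L0 := 49 → M/I on L0; bus BusUpgr; mem=70
  op10 P1: load  L0 → O/S on L0; bus BusRd; mem=70
  op11 P1: load  L2 → S/S on L2; bus BusRd; mem=70
  op12 P1: load  L0 → O/S on L0; bus (none); mem=70
  op13 P0: store L0 := 61 → M/I on L0; bus BusUpgr; mem=70
  op14 P0: store L1 := 77 → M/I on L1; bus (none); mem=20
  op15 P1: store L0 := 2 → I/M on L0; bus BusRdX Flush; mem=61
  op16 P1: load  L0 → I/M on L0; bus (none); mem=61
  op17 P1: store L0 := 27 → I/M on L0; bus (none); mem=61
  op18 P1: store L0 := 57 → I/M on L0; bus (none); mem=61
  op19 P1: store L1 := 67 → I/M on L1; bus BusRdX Flush; mem=77
  op20 P0: store L2 := 11 → M/I on L2; bus BusUpgr; mem=70
  op21 P0: load  L0 → S/O on L0; bus BusRd; mem=61
  op22 P1: load  L0 → S/O on L0; bus (none); mem=61
  op23 P1: load  L0 → S/O on L0; bus (none); mem=61
  op24 P1: store L0 := 54 → I/M on L0; bus BusUpgr; mem=61
  op25 P1: load  L0 → I/M on L0; bus (none); mem=61

invalidations = 3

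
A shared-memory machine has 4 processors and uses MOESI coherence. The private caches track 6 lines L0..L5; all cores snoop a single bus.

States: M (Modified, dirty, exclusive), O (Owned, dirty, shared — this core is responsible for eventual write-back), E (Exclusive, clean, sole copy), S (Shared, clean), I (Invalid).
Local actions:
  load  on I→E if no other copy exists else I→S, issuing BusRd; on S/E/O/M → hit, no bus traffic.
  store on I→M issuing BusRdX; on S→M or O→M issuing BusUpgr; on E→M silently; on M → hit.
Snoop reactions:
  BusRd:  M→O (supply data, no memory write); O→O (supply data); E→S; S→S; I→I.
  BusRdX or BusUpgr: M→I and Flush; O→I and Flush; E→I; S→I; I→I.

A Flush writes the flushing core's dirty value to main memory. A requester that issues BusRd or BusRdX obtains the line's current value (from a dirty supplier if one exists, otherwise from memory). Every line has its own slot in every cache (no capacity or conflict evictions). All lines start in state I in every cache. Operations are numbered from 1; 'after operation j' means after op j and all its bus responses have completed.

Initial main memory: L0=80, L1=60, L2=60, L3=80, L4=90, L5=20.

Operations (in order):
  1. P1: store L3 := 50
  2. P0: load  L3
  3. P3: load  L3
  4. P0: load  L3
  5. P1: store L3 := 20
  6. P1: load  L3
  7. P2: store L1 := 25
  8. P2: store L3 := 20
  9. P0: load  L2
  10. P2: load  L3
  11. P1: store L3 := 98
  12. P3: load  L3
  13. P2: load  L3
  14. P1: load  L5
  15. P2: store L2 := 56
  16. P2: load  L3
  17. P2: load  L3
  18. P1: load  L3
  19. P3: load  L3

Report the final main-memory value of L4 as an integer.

memory[L4] = 90

  op1 P1: store L3 := 50 → I/M/I/I on L3; bus BusRdX; mem=80
  op2 P0: load  L3 → S/O/I/I on L3; bus BusRd; mem=80
  op3 P3: load  L3 → S/O/I/S on L3; bus BusRd; mem=80
  op4 P0: load  L3 → S/O/I/S on L3; bus (none); mem=80
  op5 P1: store L3 := 20 → I/M/I/I on L3; bus BusUpgr; mem=80
  op6 P1: load  L3 → I/M/I/I on L3; bus (none); mem=80
  op7 P2: store L1 := 25 → I/I/M/I on L1; bus BusRdX; mem=60
  op8 P2: store L3 := 20 → I/I/M/I on L3; bus BusRdX Flush; mem=20
  op9 P0: load  L2 → E/I/I/I on L2; bus BusRd; mem=60
  op10 P2: load  L3 → I/I/M/I on L3; bus (none); mem=20
  op11 P1: store L3 := 98 → I/M/I/I on L3; bus BusRdX Flush; mem=20
  op12 P3: load  L3 → I/O/I/S on L3; bus BusRd; mem=20
  op13 P2: load  L3 → I/O/S/S on L3; bus BusRd; mem=20
  op14 P1: load  L5 → I/E/I/I on L5; bus BusRd; mem=20
  op15 P2: store L2 := 56 → I/I/M/I on L2; bus BusRdX; mem=60
  op16 P2: load  L3 → I/O/S/S on L3; bus (none); mem=20
  op17 P2: load  L3 → I/O/S/S on L3; bus (none); mem=20
  op18 P1: load  L3 → I/O/S/S on L3; bus (none); mem=20
  op19 P3: load  L3 → I/O/S/S on L3; bus (none); mem=20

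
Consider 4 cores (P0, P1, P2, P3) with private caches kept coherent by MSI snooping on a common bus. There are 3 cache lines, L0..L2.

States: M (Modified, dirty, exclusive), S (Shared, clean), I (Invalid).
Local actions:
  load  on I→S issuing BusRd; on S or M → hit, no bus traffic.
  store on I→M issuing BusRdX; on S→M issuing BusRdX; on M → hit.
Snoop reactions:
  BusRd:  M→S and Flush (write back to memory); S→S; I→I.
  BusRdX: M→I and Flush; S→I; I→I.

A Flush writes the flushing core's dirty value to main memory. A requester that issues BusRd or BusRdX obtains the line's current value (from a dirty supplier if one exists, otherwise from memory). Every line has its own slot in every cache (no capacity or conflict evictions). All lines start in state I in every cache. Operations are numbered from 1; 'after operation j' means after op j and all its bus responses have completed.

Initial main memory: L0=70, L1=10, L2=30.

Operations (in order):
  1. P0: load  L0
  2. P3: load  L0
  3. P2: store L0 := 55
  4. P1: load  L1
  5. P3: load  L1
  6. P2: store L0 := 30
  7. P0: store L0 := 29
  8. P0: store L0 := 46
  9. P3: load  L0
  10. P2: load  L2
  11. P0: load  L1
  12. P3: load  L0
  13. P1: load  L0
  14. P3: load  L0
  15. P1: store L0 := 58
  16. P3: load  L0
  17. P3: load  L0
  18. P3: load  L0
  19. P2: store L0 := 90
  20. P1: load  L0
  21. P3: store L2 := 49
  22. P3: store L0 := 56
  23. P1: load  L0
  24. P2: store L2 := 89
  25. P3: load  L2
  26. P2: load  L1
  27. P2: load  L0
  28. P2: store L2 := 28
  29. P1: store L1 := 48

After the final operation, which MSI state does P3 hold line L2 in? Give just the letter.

state = I

[1] P0: load  L0 | P0:S(70), P1:I, P2:I, P3:I | bus: BusRd
[2] P3: load  L0 | P0:S(70), P1:I, P2:I, P3:S(70) | bus: BusRd
[3] P2: store L0 := 55 | P0:I, P1:I, P2:M(55), P3:I | bus: BusRdX
[4] P1: load  L1 | P0:I, P1:S(10), P2:I, P3:I | bus: BusRd
[5] P3: load  L1 | P0:I, P1:S(10), P2:I, P3:S(10) | bus: BusRd
[6] P2: store L0 := 30 | P0:I, P1:I, P2:M(30), P3:I | bus: none
[7] P0: store L0 := 29 | P0:M(29), P1:I, P2:I, P3:I | bus: BusRdX,Flush
[8] P0: store L0 := 46 | P0:M(46), P1:I, P2:I, P3:I | bus: none
[9] P3: load  L0 | P0:S(46), P1:I, P2:I, P3:S(46) | bus: BusRd,Flush
[10] P2: load  L2 | P0:I, P1:I, P2:S(30), P3:I | bus: BusRd
[11] P0: load  L1 | P0:S(10), P1:S(10), P2:I, P3:S(10) | bus: BusRd
[12] P3: load  L0 | P0:S(46), P1:I, P2:I, P3:S(46) | bus: none
[13] P1: load  L0 | P0:S(46), P1:S(46), P2:I, P3:S(46) | bus: BusRd
[14] P3: load  L0 | P0:S(46), P1:S(46), P2:I, P3:S(46) | bus: none
[15] P1: store L0 := 58 | P0:I, P1:M(58), P2:I, P3:I | bus: BusRdX
[16] P3: load  L0 | P0:I, P1:S(58), P2:I, P3:S(58) | bus: BusRd,Flush
[17] P3: load  L0 | P0:I, P1:S(58), P2:I, P3:S(58) | bus: none
[18] P3: load  L0 | P0:I, P1:S(58), P2:I, P3:S(58) | bus: none
[19] P2: store L0 := 90 | P0:I, P1:I, P2:M(90), P3:I | bus: BusRdX
[20] P1: load  L0 | P0:I, P1:S(90), P2:S(90), P3:I | bus: BusRd,Flush
[21] P3: store L2 := 49 | P0:I, P1:I, P2:I, P3:M(49) | bus: BusRdX
[22] P3: store L0 := 56 | P0:I, P1:I, P2:I, P3:M(56) | bus: BusRdX
[23] P1: load  L0 | P0:I, P1:S(56), P2:I, P3:S(56) | bus: BusRd,Flush
[24] P2: store L2 := 89 | P0:I, P1:I, P2:M(89), P3:I | bus: BusRdX,Flush
[25] P3: load  L2 | P0:I, P1:I, P2:S(89), P3:S(89) | bus: BusRd,Flush
[26] P2: load  L1 | P0:S(10), P1:S(10), P2:S(10), P3:S(10) | bus: BusRd
[27] P2: load  L0 | P0:I, P1:S(56), P2:S(56), P3:S(56) | bus: BusRd
[28] P2: store L2 := 28 | P0:I, P1:I, P2:M(28), P3:I | bus: BusRdX
[29] P1: store L1 := 48 | P0:I, P1:M(48), P2:I, P3:I | bus: BusRdX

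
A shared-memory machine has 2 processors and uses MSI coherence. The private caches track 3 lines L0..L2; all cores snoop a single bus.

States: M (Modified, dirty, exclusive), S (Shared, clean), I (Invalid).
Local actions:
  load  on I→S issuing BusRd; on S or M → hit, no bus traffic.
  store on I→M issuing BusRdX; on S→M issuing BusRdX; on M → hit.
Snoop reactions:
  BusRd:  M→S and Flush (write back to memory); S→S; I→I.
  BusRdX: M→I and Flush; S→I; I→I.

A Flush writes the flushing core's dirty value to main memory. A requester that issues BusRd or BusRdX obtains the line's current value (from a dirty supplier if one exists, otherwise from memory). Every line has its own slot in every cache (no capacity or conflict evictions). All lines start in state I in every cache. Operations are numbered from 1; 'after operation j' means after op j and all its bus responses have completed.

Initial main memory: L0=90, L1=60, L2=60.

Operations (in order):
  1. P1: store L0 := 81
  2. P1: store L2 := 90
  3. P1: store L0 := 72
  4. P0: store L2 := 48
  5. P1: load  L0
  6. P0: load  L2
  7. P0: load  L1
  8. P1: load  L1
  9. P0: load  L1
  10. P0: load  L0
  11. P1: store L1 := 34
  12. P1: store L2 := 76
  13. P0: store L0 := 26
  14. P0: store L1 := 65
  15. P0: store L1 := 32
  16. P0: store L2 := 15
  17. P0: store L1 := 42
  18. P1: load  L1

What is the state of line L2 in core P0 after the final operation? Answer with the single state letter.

step 1: P1: store L0 := 81  ⟶  IM  (L0)  txn=BusRdX  M[L0]=90
step 2: P1: store L2 := 90  ⟶  IM  (L2)  txn=BusRdX  M[L2]=60
step 3: P1: store L0 := 72  ⟶  IM  (L0)  txn=∅  M[L0]=90
step 4: P0: store L2 := 48  ⟶  MI  (L2)  txn=BusRdX+Flush  M[L2]=90
step 5: P1: load  L0  ⟶  IM  (L0)  txn=∅  M[L0]=90
step 6: P0: load  L2  ⟶  MI  (L2)  txn=∅  M[L2]=90
step 7: P0: load  L1  ⟶  SI  (L1)  txn=BusRd  M[L1]=60
step 8: P1: load  L1  ⟶  SS  (L1)  txn=BusRd  M[L1]=60
step 9: P0: load  L1  ⟶  SS  (L1)  txn=∅  M[L1]=60
step 10: P0: load  L0  ⟶  SS  (L0)  txn=BusRd+Flush  M[L0]=72
step 11: P1: store L1 := 34  ⟶  IM  (L1)  txn=BusRdX  M[L1]=60
step 12: P1: store L2 := 76  ⟶  IM  (L2)  txn=BusRdX+Flush  M[L2]=48
step 13: P0: store L0 := 26  ⟶  MI  (L0)  txn=BusRdX  M[L0]=72
step 14: P0: store L1 := 65  ⟶  MI  (L1)  txn=BusRdX+Flush  M[L1]=34
step 15: P0: store L1 := 32  ⟶  MI  (L1)  txn=∅  M[L1]=34
step 16: P0: store L2 := 15  ⟶  MI  (L2)  txn=BusRdX+Flush  M[L2]=76
step 17: P0: store L1 := 42  ⟶  MI  (L1)  txn=∅  M[L1]=34
step 18: P1: load  L1  ⟶  SS  (L1)  txn=BusRd+Flush  M[L1]=42

state = M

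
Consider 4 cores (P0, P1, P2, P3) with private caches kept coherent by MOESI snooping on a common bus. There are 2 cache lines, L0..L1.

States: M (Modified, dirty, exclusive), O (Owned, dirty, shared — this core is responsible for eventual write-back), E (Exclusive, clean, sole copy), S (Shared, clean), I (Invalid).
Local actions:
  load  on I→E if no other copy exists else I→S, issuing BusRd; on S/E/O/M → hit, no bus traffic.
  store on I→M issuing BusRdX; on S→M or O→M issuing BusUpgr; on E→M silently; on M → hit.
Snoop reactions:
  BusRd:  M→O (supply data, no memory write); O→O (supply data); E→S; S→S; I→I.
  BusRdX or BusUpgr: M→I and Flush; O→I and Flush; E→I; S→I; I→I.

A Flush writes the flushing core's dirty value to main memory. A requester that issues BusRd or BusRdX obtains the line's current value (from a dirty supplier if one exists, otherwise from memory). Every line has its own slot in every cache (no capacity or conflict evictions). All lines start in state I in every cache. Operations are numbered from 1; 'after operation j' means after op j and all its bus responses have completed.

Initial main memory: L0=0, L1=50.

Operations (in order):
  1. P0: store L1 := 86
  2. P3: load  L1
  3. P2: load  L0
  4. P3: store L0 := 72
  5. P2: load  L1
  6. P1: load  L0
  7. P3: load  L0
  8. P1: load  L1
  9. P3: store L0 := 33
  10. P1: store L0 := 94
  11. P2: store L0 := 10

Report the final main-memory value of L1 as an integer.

  op1 P0: store L1 := 86 → M/I/I/I on L1; bus BusRdX; mem=50
  op2 P3: load  L1 → O/I/I/S on L1; bus BusRd; mem=50
  op3 P2: load  L0 → I/I/E/I on L0; bus BusRd; mem=0
  op4 P3: store L0 := 72 → I/I/I/M on L0; bus BusRdX; mem=0
  op5 P2: load  L1 → O/I/S/S on L1; bus BusRd; mem=50
  op6 P1: load  L0 → I/S/I/O on L0; bus BusRd; mem=0
  op7 P3: load  L0 → I/S/I/O on L0; bus (none); mem=0
  op8 P1: load  L1 → O/S/S/S on L1; bus BusRd; mem=50
  op9 P3: store L0 := 33 → I/I/I/M on L0; bus BusUpgr; mem=0
  op10 P1: store L0 := 94 → I/M/I/I on L0; bus BusRdX Flush; mem=33
  op11 P2: store L0 := 10 → I/I/M/I on L0; bus BusRdX Flush; mem=94

memory[L1] = 50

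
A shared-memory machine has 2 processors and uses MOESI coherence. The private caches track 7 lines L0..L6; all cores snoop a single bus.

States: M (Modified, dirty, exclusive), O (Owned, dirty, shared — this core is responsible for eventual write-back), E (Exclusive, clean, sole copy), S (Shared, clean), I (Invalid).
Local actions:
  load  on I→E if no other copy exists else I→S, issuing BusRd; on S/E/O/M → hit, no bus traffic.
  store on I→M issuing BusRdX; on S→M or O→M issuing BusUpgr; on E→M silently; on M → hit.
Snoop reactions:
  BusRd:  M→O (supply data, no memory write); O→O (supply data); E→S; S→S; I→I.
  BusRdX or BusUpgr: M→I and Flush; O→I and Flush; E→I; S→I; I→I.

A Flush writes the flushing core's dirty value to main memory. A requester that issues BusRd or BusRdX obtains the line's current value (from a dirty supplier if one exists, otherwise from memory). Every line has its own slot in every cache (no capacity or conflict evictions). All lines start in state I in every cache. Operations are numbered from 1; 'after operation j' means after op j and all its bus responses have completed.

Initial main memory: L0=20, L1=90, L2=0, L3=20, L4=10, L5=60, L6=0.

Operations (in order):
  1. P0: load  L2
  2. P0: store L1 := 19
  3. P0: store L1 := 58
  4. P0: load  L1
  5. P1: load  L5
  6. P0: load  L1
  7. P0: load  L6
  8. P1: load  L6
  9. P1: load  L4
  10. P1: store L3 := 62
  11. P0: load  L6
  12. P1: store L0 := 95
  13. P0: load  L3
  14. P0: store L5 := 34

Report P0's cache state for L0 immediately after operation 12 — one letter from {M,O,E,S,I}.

state = I

step 1: P0: load  L2  ⟶  EI  (L2)  txn=BusRd  M[L2]=0
step 2: P0: store L1 := 19  ⟶  MI  (L1)  txn=BusRdX  M[L1]=90
step 3: P0: store L1 := 58  ⟶  MI  (L1)  txn=∅  M[L1]=90
step 4: P0: load  L1  ⟶  MI  (L1)  txn=∅  M[L1]=90
step 5: P1: load  L5  ⟶  IE  (L5)  txn=BusRd  M[L5]=60
step 6: P0: load  L1  ⟶  MI  (L1)  txn=∅  M[L1]=90
step 7: P0: load  L6  ⟶  EI  (L6)  txn=BusRd  M[L6]=0
step 8: P1: load  L6  ⟶  SS  (L6)  txn=BusRd  M[L6]=0
step 9: P1: load  L4  ⟶  IE  (L4)  txn=BusRd  M[L4]=10
step 10: P1: store L3 := 62  ⟶  IM  (L3)  txn=BusRdX  M[L3]=20
step 11: P0: load  L6  ⟶  SS  (L6)  txn=∅  M[L6]=0
step 12: P1: store L0 := 95  ⟶  IM  (L0)  txn=BusRdX  M[L0]=20
step 13: P0: load  L3  ⟶  SO  (L3)  txn=BusRd  M[L3]=20
step 14: P0: store L5 := 34  ⟶  MI  (L5)  txn=BusRdX  M[L5]=60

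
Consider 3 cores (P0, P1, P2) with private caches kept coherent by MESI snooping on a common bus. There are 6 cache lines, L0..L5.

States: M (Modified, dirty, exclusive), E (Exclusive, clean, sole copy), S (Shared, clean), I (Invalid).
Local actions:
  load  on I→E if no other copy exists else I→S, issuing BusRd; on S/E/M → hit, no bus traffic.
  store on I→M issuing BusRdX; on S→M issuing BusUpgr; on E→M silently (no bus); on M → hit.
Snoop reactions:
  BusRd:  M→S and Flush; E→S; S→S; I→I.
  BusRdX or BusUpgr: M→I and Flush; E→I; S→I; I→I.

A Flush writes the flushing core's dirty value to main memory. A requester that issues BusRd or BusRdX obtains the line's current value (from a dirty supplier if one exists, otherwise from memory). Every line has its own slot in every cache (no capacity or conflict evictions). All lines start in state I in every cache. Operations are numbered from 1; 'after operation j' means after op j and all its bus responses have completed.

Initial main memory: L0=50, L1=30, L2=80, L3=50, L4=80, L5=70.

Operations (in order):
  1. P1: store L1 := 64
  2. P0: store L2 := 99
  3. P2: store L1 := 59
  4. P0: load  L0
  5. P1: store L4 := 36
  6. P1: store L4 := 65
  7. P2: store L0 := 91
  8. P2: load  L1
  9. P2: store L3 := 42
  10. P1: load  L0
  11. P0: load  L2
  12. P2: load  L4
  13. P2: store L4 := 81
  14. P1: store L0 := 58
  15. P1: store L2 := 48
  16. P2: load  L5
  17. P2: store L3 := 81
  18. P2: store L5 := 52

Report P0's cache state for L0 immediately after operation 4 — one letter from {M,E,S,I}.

state = E

[1] P1: store L1 := 64 | P0:I, P1:M(64), P2:I | bus: BusRdX
[2] P0: store L2 := 99 | P0:M(99), P1:I, P2:I | bus: BusRdX
[3] P2: store L1 := 59 | P0:I, P1:I, P2:M(59) | bus: BusRdX,Flush
[4] P0: load  L0 | P0:E(50), P1:I, P2:I | bus: BusRd
[5] P1: store L4 := 36 | P0:I, P1:M(36), P2:I | bus: BusRdX
[6] P1: store L4 := 65 | P0:I, P1:M(65), P2:I | bus: none
[7] P2: store L0 := 91 | P0:I, P1:I, P2:M(91) | bus: BusRdX
[8] P2: load  L1 | P0:I, P1:I, P2:M(59) | bus: none
[9] P2: store L3 := 42 | P0:I, P1:I, P2:M(42) | bus: BusRdX
[10] P1: load  L0 | P0:I, P1:S(91), P2:S(91) | bus: BusRd,Flush
[11] P0: load  L2 | P0:M(99), P1:I, P2:I | bus: none
[12] P2: load  L4 | P0:I, P1:S(65), P2:S(65) | bus: BusRd,Flush
[13] P2: store L4 := 81 | P0:I, P1:I, P2:M(81) | bus: BusUpgr
[14] P1: store L0 := 58 | P0:I, P1:M(58), P2:I | bus: BusUpgr
[15] P1: store L2 := 48 | P0:I, P1:M(48), P2:I | bus: BusRdX,Flush
[16] P2: load  L5 | P0:I, P1:I, P2:E(70) | bus: BusRd
[17] P2: store L3 := 81 | P0:I, P1:I, P2:M(81) | bus: none
[18] P2: store L5 := 52 | P0:I, P1:I, P2:M(52) | bus: none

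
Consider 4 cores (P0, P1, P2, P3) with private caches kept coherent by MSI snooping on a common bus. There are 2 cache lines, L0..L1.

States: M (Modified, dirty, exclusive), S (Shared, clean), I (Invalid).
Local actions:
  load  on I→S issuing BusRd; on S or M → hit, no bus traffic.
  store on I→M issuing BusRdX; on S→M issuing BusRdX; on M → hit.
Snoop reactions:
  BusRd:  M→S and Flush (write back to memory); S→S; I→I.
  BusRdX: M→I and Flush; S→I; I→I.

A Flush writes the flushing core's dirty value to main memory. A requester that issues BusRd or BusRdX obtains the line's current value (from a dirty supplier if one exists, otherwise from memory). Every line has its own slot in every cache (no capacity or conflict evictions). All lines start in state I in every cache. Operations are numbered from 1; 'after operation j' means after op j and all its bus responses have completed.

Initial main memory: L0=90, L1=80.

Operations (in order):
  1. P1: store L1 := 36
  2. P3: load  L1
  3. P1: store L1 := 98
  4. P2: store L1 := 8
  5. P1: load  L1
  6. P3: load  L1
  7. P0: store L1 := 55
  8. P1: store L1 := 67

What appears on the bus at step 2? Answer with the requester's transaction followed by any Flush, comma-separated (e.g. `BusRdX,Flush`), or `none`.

bus = BusRd,Flush

step 1: P1: store L1 := 36  ⟶  IMII  (L1)  txn=BusRdX  M[L1]=80
step 2: P3: load  L1  ⟶  ISIS  (L1)  txn=BusRd+Flush  M[L1]=36
step 3: P1: store L1 := 98  ⟶  IMII  (L1)  txn=BusRdX  M[L1]=36
step 4: P2: store L1 := 8  ⟶  IIMI  (L1)  txn=BusRdX+Flush  M[L1]=98
step 5: P1: load  L1  ⟶  ISSI  (L1)  txn=BusRd+Flush  M[L1]=8
step 6: P3: load  L1  ⟶  ISSS  (L1)  txn=BusRd  M[L1]=8
step 7: P0: store L1 := 55  ⟶  MIII  (L1)  txn=BusRdX  M[L1]=8
step 8: P1: store L1 := 67  ⟶  IMII  (L1)  txn=BusRdX+Flush  M[L1]=55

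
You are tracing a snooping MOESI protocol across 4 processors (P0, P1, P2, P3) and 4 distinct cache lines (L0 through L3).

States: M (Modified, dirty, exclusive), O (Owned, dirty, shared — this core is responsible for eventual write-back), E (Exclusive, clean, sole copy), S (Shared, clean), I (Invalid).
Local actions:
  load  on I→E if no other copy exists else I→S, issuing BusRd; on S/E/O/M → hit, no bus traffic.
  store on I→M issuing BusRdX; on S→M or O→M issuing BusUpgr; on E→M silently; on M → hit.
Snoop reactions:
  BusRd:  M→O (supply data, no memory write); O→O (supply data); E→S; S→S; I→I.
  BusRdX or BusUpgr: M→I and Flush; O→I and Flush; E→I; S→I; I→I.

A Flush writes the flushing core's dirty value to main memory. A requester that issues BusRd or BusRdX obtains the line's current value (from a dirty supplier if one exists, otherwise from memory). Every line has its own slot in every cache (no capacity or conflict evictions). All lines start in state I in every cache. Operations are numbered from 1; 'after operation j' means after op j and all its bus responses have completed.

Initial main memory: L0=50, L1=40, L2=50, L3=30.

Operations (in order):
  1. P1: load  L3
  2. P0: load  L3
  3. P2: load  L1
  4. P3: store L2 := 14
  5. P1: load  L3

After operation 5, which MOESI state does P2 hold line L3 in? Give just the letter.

[1] P1: load  L3 | P0:I, P1:E(30), P2:I, P3:I | bus: BusRd
[2] P0: load  L3 | P0:S(30), P1:S(30), P2:I, P3:I | bus: BusRd
[3] P2: load  L1 | P0:I, P1:I, P2:E(40), P3:I | bus: BusRd
[4] P3: store L2 := 14 | P0:I, P1:I, P2:I, P3:M(14) | bus: BusRdX
[5] P1: load  L3 | P0:S(30), P1:S(30), P2:I, P3:I | bus: none

state = I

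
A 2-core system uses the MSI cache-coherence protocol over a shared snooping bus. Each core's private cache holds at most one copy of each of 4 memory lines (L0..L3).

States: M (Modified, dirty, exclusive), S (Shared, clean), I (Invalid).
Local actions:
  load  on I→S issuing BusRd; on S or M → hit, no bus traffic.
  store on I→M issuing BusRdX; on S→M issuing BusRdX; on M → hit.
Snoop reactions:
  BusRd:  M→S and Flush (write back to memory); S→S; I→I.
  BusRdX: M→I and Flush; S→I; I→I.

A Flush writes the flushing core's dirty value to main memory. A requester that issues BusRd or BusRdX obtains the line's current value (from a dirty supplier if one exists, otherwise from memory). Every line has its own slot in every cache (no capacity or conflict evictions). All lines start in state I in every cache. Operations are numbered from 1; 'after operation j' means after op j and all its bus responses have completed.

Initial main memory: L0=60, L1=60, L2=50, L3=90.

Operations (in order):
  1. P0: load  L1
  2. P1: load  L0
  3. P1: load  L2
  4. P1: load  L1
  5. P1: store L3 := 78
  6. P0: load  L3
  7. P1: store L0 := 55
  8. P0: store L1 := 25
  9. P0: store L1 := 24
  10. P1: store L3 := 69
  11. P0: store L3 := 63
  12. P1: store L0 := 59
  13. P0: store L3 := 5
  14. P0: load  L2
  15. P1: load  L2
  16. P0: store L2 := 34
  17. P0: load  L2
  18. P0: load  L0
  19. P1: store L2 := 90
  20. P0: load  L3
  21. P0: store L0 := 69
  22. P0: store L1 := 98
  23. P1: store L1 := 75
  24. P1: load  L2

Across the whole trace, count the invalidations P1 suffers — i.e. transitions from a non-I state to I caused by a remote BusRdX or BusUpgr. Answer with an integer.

invalidations = 4

  op1 P0: load  L1 → S/I on L1; bus BusRd; mem=60
  op2 P1: load  L0 → I/S on L0; bus BusRd; mem=60
  op3 P1: load  L2 → I/S on L2; bus BusRd; mem=50
  op4 P1: load  L1 → S/S on L1; bus BusRd; mem=60
  op5 P1: store L3 := 78 → I/M on L3; bus BusRdX; mem=90
  op6 P0: load  L3 → S/S on L3; bus BusRd Flush; mem=78
  op7 P1: store L0 := 55 → I/M on L0; bus BusRdX; mem=60
  op8 P0: store L1 := 25 → M/I on L1; bus BusRdX; mem=60
  op9 P0: store L1 := 24 → M/I on L1; bus (none); mem=60
  op10 P1: store L3 := 69 → I/M on L3; bus BusRdX; mem=78
  op11 P0: store L3 := 63 → M/I on L3; bus BusRdX Flush; mem=69
  op12 P1: store L0 := 59 → I/M on L0; bus (none); mem=60
  op13 P0: store L3 := 5 → M/I on L3; bus (none); mem=69
  op14 P0: load  L2 → S/S on L2; bus BusRd; mem=50
  op15 P1: load  L2 → S/S on L2; bus (none); mem=50
  op16 P0: store L2 := 34 → M/I on L2; bus BusRdX; mem=50
  op17 P0: load  L2 → M/I on L2; bus (none); mem=50
  op18 P0: load  L0 → S/S on L0; bus BusRd Flush; mem=59
  op19 P1: store L2 := 90 → I/M on L2; bus BusRdX Flush; mem=34
  op20 P0: load  L3 → M/I on L3; bus (none); mem=69
  op21 P0: store L0 := 69 → M/I on L0; bus BusRdX; mem=59
  op22 P0: store L1 := 98 → M/I on L1; bus (none); mem=60
  op23 P1: store L1 := 75 → I/M on L1; bus BusRdX Flush; mem=98
  op24 P1: load  L2 → I/M on L2; bus (none); mem=34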